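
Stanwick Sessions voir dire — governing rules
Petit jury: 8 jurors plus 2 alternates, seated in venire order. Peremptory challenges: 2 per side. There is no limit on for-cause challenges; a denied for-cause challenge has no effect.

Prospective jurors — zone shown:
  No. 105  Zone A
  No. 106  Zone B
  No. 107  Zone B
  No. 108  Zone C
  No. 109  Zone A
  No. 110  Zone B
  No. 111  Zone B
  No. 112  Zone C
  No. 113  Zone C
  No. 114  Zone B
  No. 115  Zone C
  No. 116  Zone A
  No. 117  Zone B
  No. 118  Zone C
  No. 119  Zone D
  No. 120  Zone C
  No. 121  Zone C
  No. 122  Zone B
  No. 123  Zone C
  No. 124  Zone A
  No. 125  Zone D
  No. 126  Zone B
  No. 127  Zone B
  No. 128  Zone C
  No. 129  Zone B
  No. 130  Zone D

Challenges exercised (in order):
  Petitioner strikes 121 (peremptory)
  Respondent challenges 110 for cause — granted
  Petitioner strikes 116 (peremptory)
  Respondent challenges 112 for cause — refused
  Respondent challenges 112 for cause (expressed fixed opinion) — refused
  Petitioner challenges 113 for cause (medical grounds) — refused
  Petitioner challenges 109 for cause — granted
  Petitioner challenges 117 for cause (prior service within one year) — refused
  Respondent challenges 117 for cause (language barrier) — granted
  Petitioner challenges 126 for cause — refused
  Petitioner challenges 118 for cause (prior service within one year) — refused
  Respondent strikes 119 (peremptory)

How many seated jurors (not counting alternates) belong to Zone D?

0

Removed: #109, #110, #116, #117, #119, #121.
Seated jurors 1–8: #105, #106, #107, #108, #111, #112, #113, #114 (alternates #115, #118 not counted).
None of those are in Zone D → 0.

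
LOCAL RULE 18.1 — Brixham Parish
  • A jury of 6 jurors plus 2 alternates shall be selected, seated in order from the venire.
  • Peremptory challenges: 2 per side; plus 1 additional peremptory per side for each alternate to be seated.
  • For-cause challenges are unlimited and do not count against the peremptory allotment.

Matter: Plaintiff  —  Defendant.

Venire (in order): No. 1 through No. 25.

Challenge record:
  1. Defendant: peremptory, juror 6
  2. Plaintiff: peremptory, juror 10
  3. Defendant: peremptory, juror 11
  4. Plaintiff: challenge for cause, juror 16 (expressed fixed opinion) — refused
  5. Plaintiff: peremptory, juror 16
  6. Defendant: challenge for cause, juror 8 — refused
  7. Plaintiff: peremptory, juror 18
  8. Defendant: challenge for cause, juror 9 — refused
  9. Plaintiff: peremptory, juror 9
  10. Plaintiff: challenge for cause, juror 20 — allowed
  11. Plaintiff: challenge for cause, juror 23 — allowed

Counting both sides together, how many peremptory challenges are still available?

2

Plaintiff allotment: 2 base + 1 × 2 alternates = 4. Defendant allotment: 2 base + 1 × 2 alternates = 4.
Plaintiff peremptories used: #10, #16, #18, #9 — 4 (for-cause on #16, #20, #23 don't count).
Defendant peremptories used: #6, #11 — 2 (for-cause on #8, #9 don't count).
Remaining: (4 − 4) + (4 − 2) = 2.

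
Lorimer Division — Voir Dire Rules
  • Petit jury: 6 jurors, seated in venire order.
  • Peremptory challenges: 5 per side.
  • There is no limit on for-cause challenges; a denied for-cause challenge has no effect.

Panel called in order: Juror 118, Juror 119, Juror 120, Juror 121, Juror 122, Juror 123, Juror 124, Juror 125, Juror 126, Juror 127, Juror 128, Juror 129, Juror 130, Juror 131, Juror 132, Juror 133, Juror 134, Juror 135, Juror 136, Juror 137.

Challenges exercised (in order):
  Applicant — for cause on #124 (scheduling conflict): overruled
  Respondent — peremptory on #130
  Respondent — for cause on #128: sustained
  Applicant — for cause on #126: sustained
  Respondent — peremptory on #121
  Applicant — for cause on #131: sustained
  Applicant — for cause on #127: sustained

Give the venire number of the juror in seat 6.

124

Removed: #121, #126, #127, #128, #130, #131. (#124 stays — for-cause denied.)
Filling seats in venire order through position 6: #118, #119, #120, #122, #123, #124.
So seat 6 is #124.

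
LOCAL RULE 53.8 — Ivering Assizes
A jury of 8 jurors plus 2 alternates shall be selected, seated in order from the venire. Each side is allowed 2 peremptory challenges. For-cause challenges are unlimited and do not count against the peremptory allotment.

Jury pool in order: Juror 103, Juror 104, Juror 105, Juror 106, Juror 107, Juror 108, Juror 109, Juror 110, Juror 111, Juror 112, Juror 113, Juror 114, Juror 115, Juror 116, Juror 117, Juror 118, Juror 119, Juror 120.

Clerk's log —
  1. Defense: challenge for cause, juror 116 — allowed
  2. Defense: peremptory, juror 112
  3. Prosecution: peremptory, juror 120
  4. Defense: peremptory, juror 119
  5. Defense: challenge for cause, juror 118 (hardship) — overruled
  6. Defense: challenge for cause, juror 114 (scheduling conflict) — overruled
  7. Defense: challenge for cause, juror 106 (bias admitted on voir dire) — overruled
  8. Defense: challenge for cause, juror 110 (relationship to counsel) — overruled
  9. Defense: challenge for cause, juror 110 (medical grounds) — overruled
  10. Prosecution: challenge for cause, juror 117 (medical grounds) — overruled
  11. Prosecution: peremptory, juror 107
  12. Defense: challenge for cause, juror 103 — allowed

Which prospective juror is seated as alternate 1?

114

Removed: #103, #107, #112, #116, #119, #120. (#106, #110, #114, #117, #118 stay — for-cause denied.)
Seating in order: seats 1–8 → #104, #105, #106, #108, #109, #110, #111, #113; alternates → #114, #115.
So alternate 1 is #114.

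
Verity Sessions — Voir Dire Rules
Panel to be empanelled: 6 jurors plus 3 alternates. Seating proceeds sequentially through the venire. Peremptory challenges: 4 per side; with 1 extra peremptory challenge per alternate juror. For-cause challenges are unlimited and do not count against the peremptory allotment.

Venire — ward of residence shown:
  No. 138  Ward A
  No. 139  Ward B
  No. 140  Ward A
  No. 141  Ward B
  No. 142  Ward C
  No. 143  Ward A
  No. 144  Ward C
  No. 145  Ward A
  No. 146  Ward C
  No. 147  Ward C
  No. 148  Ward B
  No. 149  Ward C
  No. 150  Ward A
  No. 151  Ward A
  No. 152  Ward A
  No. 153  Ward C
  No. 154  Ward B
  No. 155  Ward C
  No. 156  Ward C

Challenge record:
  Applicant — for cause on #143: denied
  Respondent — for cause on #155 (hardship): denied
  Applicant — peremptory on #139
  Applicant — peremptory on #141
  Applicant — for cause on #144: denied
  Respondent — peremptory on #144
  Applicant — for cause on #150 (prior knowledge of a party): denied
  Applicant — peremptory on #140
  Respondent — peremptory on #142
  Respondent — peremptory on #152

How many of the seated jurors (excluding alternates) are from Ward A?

Removed: #139, #140, #141, #142, #144, #152.
Seated jurors 1–6: #138, #143, #145, #146, #147, #148 (alternates #149, #150, #151 not counted).
Of those, in Ward A: #138, #143, #145 → 3.

3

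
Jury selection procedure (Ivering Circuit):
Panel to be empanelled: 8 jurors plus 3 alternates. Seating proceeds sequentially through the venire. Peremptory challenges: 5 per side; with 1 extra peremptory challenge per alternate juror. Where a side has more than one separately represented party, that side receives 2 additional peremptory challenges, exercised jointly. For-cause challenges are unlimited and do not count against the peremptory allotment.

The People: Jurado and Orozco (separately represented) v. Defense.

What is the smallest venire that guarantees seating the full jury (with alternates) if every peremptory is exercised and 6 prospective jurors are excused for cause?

35

Seats to fill: 8 + 3 alternates = 11.
Peremptories — The People: 5 + 1×3 + 2 = 10; Defense: 5 + 1×3 = 8; total 18.
For-cause removals: 6.
Minimum venire: 11 + 18 + 6 = 35.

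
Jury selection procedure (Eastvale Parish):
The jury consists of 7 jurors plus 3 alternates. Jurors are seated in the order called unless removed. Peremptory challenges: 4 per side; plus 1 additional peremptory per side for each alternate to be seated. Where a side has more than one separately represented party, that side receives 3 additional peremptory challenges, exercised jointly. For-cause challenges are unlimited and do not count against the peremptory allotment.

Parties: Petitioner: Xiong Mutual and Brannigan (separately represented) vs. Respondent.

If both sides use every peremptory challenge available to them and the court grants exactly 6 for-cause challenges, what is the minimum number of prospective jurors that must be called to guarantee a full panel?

Seats to fill: 7 + 3 alternates = 10.
Peremptories — Petitioner: 4 + 1×3 + 3 = 10; Respondent: 4 + 1×3 = 7; total 17.
For-cause removals: 6.
Minimum venire: 10 + 17 + 6 = 33.

33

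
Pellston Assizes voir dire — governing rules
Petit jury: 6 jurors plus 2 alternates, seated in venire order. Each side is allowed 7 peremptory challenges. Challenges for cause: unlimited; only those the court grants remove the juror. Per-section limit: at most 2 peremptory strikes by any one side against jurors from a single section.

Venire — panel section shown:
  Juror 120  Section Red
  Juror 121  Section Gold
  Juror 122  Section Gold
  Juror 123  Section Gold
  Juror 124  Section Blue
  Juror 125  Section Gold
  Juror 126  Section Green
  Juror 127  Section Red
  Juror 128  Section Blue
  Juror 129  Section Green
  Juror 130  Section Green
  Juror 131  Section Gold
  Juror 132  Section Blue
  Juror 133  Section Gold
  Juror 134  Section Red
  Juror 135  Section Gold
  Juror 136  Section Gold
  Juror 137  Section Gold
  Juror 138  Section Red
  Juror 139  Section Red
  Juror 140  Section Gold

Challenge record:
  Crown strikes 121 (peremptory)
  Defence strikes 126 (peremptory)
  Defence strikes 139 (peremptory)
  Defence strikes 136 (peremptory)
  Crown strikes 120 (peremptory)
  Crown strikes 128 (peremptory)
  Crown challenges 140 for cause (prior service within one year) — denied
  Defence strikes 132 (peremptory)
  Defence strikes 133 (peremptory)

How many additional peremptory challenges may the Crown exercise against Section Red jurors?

1

Crown peremptories so far: #121, #120, #128 — 3 of 7 used, 4 left overall.
Against Section Red: #120 — 1 used; per-section cap 2 leaves 1.
Binding limit: min(4, 1) = 1.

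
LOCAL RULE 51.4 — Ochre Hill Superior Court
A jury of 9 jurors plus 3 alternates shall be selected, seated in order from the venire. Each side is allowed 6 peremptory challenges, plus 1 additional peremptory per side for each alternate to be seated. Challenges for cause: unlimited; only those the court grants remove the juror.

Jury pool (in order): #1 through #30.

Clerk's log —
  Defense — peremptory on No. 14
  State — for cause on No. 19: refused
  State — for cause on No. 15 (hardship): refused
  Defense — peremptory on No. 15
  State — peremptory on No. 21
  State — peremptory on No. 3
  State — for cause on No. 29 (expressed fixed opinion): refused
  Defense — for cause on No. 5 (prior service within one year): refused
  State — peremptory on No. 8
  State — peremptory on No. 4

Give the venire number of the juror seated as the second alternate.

Removed: #3, #4, #8, #14, #15, #21. (#5, #19, #29 stay — for-cause denied.)
Seating in order: seats 1–9 → #1, #2, #5, #6, #7, #9, #10, #11, #12; alternates → #13, #16, #17.
So alternate 2 is #16.

16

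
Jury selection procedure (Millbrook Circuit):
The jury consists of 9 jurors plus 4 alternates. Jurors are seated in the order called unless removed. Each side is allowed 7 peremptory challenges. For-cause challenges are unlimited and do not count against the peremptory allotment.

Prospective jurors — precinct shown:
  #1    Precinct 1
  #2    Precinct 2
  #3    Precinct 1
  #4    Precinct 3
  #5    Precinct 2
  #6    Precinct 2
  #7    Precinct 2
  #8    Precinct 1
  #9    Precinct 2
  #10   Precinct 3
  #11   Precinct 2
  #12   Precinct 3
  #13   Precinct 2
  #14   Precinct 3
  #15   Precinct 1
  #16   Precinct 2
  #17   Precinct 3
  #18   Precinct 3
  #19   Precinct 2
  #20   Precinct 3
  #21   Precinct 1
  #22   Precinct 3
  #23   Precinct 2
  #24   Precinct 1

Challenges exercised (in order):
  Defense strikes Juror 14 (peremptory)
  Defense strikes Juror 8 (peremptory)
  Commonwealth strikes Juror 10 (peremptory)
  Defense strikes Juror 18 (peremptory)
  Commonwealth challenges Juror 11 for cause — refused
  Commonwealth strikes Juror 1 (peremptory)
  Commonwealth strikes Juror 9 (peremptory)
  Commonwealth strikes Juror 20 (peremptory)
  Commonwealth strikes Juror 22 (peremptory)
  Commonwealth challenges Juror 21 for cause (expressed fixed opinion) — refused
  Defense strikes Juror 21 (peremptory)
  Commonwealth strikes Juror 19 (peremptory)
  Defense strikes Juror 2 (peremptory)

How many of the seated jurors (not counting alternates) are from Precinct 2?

5

Removed: #1, #2, #8, #9, #10, #14, #18, #19, #20, #21, #22.
Seated jurors 1–9: #3, #4, #5, #6, #7, #11, #12, #13, #15 (alternates #16, #17, #23, #24 not counted).
Of those, in Precinct 2: #5, #6, #7, #11, #13 → 5.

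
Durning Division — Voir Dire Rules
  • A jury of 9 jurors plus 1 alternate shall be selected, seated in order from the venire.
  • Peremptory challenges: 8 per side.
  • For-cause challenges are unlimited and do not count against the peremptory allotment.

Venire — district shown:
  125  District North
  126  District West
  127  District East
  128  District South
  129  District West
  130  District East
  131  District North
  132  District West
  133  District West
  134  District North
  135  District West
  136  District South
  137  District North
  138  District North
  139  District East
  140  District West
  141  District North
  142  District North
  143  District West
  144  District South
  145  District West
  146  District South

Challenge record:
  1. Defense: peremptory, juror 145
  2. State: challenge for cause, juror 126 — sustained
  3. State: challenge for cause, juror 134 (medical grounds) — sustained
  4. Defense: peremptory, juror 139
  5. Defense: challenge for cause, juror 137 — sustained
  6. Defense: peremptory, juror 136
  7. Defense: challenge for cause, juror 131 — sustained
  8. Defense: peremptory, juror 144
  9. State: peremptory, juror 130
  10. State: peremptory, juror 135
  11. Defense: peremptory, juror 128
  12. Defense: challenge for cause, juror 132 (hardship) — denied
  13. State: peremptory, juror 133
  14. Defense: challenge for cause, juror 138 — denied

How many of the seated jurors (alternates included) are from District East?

1

Removed: #126, #128, #130, #131, #133, #134, #135, #136, #137, #139, #144, #145.
Seated (10 incl. alternates): #125, #127, #129, #132, #138, #140, #141, #142, #143, #146.
Of those, in District East: #127 → 1.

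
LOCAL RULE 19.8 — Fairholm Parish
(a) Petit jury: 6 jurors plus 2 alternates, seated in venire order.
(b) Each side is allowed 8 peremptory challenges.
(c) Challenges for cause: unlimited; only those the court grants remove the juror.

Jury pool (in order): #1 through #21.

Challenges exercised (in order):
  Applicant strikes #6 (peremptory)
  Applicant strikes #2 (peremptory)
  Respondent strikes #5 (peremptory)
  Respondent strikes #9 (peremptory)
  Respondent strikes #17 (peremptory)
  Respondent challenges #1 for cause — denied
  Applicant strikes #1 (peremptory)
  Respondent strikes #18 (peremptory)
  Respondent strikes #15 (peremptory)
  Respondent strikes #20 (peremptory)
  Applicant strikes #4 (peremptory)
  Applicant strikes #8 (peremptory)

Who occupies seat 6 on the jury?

13

Removed: #1, #2, #4, #5, #6, #8, #9, #15, #17, #18, #20.
Seating in order: seats 1–6 → #3, #7, #10, #11, #12, #13; alternates → #14, #16.
So seat 6 is #13.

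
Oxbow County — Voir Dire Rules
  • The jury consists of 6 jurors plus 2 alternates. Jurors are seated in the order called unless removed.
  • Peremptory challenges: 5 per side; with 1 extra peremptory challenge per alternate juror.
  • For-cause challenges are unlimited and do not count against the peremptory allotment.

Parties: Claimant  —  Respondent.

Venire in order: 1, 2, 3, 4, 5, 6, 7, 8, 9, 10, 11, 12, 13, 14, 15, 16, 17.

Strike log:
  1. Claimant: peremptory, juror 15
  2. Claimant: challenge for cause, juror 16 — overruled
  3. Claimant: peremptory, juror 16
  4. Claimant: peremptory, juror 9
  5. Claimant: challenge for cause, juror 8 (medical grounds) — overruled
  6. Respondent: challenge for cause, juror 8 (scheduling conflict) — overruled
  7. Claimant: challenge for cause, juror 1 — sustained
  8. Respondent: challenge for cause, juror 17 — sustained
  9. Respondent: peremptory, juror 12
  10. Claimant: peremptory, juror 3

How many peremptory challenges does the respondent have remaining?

Respondent allotment: 5 base + 1 × 2 alternates = 7.
Respondent peremptories used: #12 — 1 (for-cause on #8, #17 don't count).
Remaining: 7 − 1 = 6.

6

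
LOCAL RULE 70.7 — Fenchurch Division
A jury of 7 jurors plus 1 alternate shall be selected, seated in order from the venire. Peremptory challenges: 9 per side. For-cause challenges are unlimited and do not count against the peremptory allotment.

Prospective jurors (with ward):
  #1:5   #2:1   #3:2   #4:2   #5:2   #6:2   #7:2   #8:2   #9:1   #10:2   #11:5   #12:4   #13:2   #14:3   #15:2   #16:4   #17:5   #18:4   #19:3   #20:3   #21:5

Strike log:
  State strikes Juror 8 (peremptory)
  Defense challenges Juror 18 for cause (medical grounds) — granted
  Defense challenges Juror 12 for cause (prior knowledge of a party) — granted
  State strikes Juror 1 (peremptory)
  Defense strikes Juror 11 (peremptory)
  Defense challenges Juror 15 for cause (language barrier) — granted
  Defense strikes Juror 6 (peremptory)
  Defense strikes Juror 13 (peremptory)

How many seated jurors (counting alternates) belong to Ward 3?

1

Removed: #1, #6, #8, #11, #12, #13, #15, #18.
Seated (8 incl. alternates): #2, #3, #4, #5, #7, #9, #10, #14.
Of those, in Ward 3: #14 → 1.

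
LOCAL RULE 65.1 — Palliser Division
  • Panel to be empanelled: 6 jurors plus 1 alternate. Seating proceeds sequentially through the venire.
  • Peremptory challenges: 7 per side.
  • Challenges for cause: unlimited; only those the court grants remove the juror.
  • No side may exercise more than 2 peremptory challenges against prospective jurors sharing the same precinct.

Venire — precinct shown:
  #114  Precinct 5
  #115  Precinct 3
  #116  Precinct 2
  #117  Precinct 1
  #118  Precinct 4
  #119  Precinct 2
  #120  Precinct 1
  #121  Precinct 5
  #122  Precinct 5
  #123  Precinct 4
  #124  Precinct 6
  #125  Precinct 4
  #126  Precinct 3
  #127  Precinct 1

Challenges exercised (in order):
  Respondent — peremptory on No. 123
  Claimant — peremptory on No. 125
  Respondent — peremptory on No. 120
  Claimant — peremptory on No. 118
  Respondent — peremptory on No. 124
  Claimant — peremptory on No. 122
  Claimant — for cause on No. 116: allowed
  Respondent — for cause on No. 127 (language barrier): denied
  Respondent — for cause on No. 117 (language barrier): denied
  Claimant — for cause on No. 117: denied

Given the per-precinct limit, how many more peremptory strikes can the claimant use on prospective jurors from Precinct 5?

Claimant peremptories so far: #125, #118, #122 — 3 of 7 used, 4 left overall.
Against Precinct 5: #122 — 1 used; per-precinct cap 2 leaves 1.
Binding limit: min(4, 1) = 1.

1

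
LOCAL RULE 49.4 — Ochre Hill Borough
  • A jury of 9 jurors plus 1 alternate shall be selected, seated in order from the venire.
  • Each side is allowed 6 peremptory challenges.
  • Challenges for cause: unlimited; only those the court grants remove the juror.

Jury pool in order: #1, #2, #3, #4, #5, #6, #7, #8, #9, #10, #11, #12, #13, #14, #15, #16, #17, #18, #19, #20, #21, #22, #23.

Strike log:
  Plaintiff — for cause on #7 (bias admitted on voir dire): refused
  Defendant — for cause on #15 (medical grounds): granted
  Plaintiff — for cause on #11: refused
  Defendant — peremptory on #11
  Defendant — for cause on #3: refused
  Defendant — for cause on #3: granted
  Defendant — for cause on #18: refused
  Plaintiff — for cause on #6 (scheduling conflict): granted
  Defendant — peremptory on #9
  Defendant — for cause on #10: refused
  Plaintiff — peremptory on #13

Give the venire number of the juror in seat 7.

10

Removed: #3, #6, #9, #11, #13, #15. (#7, #10, #18 stay — for-cause denied.)
Seating in order: seats 1–9 → #1, #2, #4, #5, #7, #8, #10, #12, #14; alternates → #16.
So seat 7 is #10.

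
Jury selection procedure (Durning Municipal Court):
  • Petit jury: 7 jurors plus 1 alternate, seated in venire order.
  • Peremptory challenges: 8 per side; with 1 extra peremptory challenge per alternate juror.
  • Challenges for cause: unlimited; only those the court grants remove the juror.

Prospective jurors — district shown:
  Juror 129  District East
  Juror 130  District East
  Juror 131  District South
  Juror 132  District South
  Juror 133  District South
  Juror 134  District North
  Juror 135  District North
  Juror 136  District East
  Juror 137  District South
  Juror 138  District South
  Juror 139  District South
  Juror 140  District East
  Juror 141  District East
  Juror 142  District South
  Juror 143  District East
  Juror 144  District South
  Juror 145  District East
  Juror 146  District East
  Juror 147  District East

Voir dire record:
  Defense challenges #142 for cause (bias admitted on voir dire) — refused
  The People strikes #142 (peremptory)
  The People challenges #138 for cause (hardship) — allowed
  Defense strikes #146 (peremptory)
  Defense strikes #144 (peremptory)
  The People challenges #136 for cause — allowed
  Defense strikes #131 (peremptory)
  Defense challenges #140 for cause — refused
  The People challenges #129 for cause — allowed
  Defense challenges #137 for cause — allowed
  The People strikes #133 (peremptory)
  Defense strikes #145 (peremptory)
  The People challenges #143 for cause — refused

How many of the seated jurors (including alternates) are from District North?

2

Removed: #129, #131, #133, #136, #137, #138, #142, #144, #145, #146.
Seated (8 incl. alternates): #130, #132, #134, #135, #139, #140, #141, #143.
Of those, in District North: #134, #135 → 2.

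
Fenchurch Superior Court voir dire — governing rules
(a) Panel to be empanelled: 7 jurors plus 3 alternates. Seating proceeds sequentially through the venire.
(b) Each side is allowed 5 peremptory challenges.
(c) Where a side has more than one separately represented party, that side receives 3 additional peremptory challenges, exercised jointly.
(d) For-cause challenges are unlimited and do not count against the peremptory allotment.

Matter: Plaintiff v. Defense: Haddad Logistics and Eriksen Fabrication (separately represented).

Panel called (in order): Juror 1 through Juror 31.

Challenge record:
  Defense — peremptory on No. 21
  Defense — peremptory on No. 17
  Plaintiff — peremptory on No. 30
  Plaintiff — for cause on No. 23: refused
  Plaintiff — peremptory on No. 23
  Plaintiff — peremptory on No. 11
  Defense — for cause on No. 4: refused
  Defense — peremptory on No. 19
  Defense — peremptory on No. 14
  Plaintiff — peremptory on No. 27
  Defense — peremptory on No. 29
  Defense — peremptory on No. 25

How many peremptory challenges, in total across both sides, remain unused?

3

Plaintiff allotment: 5. Defense allotment: 5 base + 3 multi-party = 8.
Plaintiff peremptories used: #30, #23, #11, #27 — 4 (the for-cause on #23 doesn't count).
Defense peremptories used: #21, #17, #19, #14, #29, #25 — 6 (the for-cause on #4 doesn't count).
Remaining: (5 − 4) + (8 − 6) = 3.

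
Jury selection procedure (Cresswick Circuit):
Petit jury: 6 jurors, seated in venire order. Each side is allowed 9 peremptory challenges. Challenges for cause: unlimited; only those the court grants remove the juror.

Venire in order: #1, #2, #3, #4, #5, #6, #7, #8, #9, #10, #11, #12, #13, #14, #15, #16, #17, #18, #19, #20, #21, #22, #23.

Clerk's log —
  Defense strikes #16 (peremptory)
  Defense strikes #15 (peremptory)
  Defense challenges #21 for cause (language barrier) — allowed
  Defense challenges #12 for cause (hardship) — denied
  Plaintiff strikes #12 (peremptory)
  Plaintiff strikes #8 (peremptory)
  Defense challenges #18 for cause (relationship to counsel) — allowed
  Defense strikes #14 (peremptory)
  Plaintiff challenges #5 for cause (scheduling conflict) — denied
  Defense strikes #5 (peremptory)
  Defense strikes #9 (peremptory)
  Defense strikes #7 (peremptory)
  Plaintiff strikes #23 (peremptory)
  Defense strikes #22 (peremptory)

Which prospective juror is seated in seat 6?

10

Removed: #5, #7, #8, #9, #12, #14, #15, #16, #18, #21, #22, #23.
Filling seats in venire order through position 6: #1, #2, #3, #4, #6, #10.
So seat 6 is #10.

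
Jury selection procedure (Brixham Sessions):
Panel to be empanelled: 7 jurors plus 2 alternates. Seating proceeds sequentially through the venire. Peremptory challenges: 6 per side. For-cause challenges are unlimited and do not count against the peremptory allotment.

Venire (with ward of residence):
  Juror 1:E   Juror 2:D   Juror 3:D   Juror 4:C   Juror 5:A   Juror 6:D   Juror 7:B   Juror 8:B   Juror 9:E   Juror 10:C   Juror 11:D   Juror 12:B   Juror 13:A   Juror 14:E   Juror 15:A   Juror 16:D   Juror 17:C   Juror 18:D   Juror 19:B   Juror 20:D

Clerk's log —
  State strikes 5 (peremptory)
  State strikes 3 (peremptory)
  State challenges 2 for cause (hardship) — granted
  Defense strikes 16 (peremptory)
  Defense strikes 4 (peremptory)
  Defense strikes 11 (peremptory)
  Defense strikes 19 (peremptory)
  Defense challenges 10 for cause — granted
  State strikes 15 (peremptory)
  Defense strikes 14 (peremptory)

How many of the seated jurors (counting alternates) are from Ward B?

Removed: #2, #3, #4, #5, #10, #11, #14, #15, #16, #19.
Seated (9 incl. alternates): #1, #6, #7, #8, #9, #12, #13, #17, #18.
Of those, in Ward B: #7, #8, #12 → 3.

3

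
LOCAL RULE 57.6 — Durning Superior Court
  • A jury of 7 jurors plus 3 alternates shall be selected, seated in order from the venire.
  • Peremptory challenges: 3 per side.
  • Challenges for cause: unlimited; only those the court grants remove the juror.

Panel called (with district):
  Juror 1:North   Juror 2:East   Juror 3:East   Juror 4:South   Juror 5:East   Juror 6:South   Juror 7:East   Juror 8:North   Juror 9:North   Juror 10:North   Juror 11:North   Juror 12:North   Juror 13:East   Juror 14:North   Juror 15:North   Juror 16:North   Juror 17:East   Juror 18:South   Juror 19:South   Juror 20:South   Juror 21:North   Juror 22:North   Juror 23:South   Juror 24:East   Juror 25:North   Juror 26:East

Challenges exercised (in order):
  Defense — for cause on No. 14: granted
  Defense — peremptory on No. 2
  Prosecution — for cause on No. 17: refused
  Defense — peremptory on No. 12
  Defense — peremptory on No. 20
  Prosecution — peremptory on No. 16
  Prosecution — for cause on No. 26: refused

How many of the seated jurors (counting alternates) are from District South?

2

Removed: #2, #12, #14, #16, #20.
Seated (10 incl. alternates): #1, #3, #4, #5, #6, #7, #8, #9, #10, #11.
Of those, in District South: #4, #6 → 2.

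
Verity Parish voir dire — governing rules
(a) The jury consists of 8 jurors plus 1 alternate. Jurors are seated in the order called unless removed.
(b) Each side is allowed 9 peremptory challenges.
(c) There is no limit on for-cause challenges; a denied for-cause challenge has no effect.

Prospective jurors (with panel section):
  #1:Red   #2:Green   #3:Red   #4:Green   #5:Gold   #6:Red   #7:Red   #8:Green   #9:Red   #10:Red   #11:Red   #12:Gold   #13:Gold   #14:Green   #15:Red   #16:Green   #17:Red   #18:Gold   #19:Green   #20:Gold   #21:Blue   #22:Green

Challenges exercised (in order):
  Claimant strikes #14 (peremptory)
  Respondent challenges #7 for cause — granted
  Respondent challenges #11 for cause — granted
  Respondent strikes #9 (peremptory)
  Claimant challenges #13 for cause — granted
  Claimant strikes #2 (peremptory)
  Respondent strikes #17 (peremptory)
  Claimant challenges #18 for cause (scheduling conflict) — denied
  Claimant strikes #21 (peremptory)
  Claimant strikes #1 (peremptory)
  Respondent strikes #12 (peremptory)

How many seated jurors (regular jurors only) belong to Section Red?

4

Removed: #1, #2, #7, #9, #11, #12, #13, #14, #17, #21.
Seated jurors 1–8: #3, #4, #5, #6, #8, #10, #15, #16 (alternates #18 not counted).
Of those, in Section Red: #3, #6, #10, #15 → 4.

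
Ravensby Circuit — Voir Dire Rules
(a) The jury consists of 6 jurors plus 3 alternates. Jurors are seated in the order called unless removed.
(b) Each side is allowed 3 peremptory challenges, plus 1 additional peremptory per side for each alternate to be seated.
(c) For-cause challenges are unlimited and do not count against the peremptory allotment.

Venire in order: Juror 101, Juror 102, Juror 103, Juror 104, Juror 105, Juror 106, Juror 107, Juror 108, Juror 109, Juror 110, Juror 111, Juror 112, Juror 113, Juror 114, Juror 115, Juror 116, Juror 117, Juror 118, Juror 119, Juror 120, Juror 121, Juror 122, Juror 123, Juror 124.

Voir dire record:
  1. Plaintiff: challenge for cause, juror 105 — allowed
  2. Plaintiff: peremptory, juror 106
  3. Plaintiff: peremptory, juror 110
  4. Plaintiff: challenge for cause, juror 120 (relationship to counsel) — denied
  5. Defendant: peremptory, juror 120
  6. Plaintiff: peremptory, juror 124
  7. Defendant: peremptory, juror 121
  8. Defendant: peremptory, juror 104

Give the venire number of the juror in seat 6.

109

Removed: #104, #105, #106, #110, #120, #121, #124.
Filling seats in venire order through position 6: #101, #102, #103, #107, #108, #109.
So seat 6 is #109.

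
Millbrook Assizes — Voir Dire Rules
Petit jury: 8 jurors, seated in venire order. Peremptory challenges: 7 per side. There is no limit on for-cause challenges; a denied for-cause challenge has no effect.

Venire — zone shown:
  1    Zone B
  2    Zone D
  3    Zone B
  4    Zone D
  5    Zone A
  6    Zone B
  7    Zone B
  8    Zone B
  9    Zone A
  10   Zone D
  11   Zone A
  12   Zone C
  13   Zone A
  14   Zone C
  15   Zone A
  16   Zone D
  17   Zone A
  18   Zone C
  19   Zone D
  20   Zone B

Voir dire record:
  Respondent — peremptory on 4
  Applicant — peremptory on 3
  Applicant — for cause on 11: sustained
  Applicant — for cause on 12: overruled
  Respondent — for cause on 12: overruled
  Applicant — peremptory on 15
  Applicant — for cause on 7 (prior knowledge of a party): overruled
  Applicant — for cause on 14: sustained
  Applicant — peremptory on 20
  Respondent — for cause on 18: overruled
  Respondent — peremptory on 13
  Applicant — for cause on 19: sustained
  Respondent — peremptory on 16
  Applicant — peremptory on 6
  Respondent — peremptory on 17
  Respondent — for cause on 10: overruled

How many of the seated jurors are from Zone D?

2

Removed: #3, #4, #6, #11, #13, #14, #15, #16, #17, #19, #20.
Seated jurors 1–8: #1, #2, #5, #7, #8, #9, #10, #12.
Of those, in Zone D: #2, #10 → 2.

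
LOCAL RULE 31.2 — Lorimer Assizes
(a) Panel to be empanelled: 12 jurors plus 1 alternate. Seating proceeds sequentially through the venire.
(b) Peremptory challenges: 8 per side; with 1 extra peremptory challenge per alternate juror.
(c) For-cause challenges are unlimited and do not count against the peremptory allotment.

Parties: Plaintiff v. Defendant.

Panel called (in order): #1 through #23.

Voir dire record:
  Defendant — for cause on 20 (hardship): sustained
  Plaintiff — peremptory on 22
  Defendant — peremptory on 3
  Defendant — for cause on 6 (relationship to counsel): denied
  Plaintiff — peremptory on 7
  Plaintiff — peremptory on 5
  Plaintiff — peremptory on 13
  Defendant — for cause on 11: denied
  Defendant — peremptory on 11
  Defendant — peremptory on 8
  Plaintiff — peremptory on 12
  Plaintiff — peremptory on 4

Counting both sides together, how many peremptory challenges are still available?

9

Plaintiff allotment: 8 base + 1 × 1 alternate = 9. Defendant allotment: 8 base + 1 × 1 alternate = 9.
Plaintiff peremptories used: #22, #7, #5, #13, #12, #4 — 6.
Defendant peremptories used: #3, #11, #8 — 3 (for-cause on #20, #6, #11 don't count).
Remaining: (9 − 6) + (9 − 3) = 9.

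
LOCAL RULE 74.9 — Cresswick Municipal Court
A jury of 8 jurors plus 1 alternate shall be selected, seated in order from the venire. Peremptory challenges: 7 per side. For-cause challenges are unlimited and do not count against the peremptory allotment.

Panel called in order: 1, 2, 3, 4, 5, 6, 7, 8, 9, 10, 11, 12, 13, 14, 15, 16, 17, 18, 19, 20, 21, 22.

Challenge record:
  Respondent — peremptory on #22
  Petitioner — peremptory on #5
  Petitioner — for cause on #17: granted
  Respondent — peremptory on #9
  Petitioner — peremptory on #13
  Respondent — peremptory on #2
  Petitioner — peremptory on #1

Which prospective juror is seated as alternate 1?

14

Removed: #1, #2, #5, #9, #13, #17, #22.
Seating in order: seats 1–8 → #3, #4, #6, #7, #8, #10, #11, #12; alternates → #14.
So alternate 1 is #14.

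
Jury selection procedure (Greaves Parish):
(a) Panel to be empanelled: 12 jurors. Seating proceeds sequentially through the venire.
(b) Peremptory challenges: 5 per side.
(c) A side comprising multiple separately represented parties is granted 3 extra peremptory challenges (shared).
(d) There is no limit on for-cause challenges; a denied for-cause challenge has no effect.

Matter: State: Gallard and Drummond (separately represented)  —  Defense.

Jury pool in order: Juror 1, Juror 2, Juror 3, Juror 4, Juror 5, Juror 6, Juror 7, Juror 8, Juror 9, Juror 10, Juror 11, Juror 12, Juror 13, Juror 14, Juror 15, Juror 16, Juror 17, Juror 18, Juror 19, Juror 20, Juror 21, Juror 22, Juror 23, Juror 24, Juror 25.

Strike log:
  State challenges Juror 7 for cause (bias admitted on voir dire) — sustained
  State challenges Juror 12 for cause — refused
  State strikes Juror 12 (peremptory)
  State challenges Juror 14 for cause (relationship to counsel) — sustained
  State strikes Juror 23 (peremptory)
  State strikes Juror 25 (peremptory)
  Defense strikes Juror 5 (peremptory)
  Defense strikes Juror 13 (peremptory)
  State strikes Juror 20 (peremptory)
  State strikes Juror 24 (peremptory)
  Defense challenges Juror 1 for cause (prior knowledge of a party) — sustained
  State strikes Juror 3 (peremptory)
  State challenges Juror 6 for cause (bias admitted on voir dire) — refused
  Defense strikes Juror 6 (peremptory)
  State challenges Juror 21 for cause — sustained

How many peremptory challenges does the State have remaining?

State allotment: 5 base + 3 multi-party = 8.
State peremptories used: #12, #23, #25, #20, #24, #3 — 6 (for-cause on #7, #12, #14, #6, #21 don't count).
Remaining: 8 − 6 = 2.

2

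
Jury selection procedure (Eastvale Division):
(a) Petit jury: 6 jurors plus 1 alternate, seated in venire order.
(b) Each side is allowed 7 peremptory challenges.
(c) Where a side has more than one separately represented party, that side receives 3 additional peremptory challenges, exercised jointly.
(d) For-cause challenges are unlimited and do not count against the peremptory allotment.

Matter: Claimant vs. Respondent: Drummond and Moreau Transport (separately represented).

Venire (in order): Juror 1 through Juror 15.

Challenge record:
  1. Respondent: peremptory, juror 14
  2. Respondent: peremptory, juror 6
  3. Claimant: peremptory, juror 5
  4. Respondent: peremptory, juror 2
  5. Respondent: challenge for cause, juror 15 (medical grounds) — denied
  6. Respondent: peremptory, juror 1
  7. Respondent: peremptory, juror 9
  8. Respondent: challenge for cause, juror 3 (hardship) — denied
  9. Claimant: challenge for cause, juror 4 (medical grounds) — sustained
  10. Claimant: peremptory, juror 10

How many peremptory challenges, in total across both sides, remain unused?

Claimant allotment: 7. Respondent allotment: 7 base + 3 multi-party = 10.
Claimant peremptories used: #5, #10 — 2 (the for-cause on #4 doesn't count).
Respondent peremptories used: #14, #6, #2, #1, #9 — 5 (for-cause on #15, #3 don't count).
Remaining: (7 − 2) + (10 − 5) = 10.

10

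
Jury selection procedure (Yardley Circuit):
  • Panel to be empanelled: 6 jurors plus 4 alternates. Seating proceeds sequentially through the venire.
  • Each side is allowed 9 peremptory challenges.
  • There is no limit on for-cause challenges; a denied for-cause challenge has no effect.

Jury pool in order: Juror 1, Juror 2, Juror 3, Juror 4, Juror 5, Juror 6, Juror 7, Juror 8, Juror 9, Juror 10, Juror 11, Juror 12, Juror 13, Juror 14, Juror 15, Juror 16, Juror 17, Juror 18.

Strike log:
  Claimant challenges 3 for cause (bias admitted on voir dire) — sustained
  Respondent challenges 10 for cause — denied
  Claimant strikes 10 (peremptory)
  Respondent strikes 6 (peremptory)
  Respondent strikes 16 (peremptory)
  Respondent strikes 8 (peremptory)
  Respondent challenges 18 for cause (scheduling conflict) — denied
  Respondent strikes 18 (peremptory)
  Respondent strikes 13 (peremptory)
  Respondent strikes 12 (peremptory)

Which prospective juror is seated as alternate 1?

Removed: #3, #6, #8, #10, #12, #13, #16, #18.
Seating in order: seats 1–6 → #1, #2, #4, #5, #7, #9; alternates → #11, #14, #15, #17.
So alternate 1 is #11.

11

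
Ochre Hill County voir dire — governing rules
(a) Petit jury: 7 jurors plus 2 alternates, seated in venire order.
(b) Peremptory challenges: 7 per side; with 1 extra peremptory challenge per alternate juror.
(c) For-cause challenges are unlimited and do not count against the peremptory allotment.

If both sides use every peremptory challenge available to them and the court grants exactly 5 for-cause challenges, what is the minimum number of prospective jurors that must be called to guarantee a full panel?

Seats to fill: 7 + 2 alternates = 9.
Peremptories: 7 + 1×2 = 9 per side × 2 sides = 18.
For-cause removals: 5.
Minimum venire: 9 + 18 + 5 = 32.

32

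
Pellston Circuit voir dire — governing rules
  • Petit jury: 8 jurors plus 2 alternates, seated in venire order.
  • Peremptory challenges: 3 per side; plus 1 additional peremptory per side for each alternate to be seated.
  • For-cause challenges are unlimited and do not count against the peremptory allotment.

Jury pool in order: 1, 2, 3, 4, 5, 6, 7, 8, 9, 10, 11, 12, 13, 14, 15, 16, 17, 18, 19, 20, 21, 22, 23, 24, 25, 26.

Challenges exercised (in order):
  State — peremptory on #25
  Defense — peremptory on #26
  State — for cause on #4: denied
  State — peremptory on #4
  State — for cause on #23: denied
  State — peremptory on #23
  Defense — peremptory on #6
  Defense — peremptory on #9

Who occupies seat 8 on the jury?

11

Removed: #4, #6, #9, #23, #25, #26.
Seating in order: seats 1–8 → #1, #2, #3, #5, #7, #8, #10, #11; alternates → #12, #13.
So seat 8 is #11.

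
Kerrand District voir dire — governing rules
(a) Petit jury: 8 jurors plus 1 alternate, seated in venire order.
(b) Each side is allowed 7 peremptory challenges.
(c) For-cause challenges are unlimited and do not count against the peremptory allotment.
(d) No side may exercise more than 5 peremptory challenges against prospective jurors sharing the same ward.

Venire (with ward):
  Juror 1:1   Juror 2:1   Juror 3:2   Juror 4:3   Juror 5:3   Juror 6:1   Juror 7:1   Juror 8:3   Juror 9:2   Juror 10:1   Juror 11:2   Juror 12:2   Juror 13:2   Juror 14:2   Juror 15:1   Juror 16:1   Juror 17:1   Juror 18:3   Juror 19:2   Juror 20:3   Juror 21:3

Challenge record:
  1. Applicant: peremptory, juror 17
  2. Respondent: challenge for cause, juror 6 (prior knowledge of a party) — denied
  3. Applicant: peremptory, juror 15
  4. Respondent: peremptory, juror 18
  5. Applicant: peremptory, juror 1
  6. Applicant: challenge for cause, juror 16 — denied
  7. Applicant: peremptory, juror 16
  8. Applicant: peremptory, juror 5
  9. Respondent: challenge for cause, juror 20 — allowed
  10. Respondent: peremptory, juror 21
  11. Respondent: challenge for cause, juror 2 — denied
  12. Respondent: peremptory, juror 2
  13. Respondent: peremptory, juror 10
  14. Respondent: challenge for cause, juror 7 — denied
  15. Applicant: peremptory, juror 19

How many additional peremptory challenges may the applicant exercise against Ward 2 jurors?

Applicant peremptories so far: #17, #15, #1, #16, #5, #19 — 6 of 7 used, 1 left overall.
Against Ward 2: #19 — 1 used; per-ward cap 5 leaves 4.
Binding limit: min(1, 4) = 1.

1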